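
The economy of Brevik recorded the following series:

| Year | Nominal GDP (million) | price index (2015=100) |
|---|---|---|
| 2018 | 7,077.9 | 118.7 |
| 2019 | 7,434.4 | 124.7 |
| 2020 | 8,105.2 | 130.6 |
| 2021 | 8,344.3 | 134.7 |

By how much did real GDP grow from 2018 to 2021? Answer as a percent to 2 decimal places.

Real GDP 2018 = 7077.9/1.187 = 5962.85.
Real GDP 2021 = 8344.3/1.347 = 6194.73.
Change = 6194.73/5962.85 − 1 = 0.0389.

3.89%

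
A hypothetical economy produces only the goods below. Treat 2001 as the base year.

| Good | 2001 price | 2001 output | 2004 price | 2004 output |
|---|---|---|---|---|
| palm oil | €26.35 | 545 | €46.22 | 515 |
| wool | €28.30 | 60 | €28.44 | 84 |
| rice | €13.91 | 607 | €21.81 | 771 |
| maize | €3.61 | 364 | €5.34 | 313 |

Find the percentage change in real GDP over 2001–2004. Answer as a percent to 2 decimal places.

7.69%

Real GDP 2001 = Nominal GDP 2001 = 26.35·545 + 28.30·60 + 13.91·607 + 3.61·364 = 25816.16.
Real GDP 2004 (at 2001 prices) = 26.35·515 + 28.30·84 + 13.91·771 + 3.61·313 = 27801.99.
Real growth = 27801.99/25816.16 − 1 = 0.0769.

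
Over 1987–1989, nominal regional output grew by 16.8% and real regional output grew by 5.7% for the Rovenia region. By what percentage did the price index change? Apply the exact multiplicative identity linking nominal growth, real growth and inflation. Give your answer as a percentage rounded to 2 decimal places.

10.50%

(1 + g_nom) = (1 + g_real)(1 + π), so π = 1.1680 / 1.0570 − 1 = 0.10501.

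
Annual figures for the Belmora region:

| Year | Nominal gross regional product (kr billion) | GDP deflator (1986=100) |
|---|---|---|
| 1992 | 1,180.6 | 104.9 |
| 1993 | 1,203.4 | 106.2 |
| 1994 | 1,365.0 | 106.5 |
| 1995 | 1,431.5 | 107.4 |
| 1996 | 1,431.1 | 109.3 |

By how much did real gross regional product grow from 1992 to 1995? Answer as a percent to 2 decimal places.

18.43%

Real gross regional product 1992 = 1180.6/1.049 = 1125.45.
Real gross regional product 1995 = 1431.5/1.074 = 1332.87.
Change = 1332.87/1125.45 − 1 = 0.1843.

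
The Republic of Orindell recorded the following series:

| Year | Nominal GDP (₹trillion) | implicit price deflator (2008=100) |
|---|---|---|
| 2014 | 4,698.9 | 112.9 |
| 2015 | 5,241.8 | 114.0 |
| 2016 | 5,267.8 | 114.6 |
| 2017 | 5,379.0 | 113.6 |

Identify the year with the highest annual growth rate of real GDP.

2015

2015: real = 5241.8/1.140 = 4598.07; growth vs 2014 (4162.00) = 10.48%.
2016: real = 5267.8/1.146 = 4596.68; growth vs 2015 (4598.07) = -0.03%.
2017: real = 5379.0/1.136 = 4735.04; growth vs 2016 (4596.68) = 3.01%.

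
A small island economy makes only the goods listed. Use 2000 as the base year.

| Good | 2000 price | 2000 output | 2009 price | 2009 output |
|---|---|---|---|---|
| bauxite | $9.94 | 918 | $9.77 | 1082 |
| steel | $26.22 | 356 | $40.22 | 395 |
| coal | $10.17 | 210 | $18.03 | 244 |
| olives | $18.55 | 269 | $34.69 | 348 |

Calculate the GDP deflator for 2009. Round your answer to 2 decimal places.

Nominal GDP 2009 = 9.77·1082 + 40.22·395 + 18.03·244 + 34.69·348 = 42929.48.
Real GDP 2009 (at 2000 prices) = 9.94·1082 + 26.22·395 + 10.17·244 + 18.55·348 = 30048.86.
Deflator = Nominal/Real × 100 = 42929.48/30048.86 × 100 = 142.866.

142.87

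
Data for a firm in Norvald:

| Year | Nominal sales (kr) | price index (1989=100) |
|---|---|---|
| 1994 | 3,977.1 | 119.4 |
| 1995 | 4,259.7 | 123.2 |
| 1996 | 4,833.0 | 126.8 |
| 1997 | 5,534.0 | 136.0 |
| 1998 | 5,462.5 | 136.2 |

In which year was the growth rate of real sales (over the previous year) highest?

1995: real = 4259.7/1.232 = 3457.55; growth vs 1994 (3330.90) = 3.80%.
1996: real = 4833.0/1.268 = 3811.51; growth vs 1995 (3457.55) = 10.24%.
1997: real = 5534.0/1.360 = 4069.12; growth vs 1996 (3811.51) = 6.76%.
1998: real = 5462.5/1.362 = 4010.65; growth vs 1997 (4069.12) = -1.44%.

1996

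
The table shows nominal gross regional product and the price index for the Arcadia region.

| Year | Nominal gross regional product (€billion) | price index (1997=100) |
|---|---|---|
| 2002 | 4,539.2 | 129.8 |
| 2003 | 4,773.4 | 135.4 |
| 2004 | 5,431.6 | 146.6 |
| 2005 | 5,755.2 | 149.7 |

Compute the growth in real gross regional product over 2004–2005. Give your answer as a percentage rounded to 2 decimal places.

Real gross regional product 2004 = 5431.6/1.466 = 3705.05.
Real gross regional product 2005 = 5755.2/1.497 = 3844.49.
Change = 3844.49/3705.05 − 1 = 0.0376.

3.76%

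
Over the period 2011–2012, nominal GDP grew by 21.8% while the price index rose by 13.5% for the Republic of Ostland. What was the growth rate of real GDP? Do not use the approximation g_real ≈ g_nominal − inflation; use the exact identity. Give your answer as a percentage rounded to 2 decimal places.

(1 + g_nom) = (1 + g_real)(1 + π), so g_real = 1.2180 / 1.1350 − 1 = 0.07313.

7.31%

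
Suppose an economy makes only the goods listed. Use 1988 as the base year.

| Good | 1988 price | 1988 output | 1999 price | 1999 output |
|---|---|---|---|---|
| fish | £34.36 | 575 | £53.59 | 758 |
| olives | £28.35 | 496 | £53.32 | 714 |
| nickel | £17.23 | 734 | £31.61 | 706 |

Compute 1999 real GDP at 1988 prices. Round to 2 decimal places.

£58451.16

Real GDP 1999 = Σ (p_1988 × q_1999) = 34.36·758 + 28.35·714 + 17.23·706 = 58451.16.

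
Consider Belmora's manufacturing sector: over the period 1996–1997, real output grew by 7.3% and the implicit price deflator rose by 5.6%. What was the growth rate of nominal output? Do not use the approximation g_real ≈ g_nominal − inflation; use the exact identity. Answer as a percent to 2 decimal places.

13.31%

(1 + g_nom) = (1 + g_real)(1 + π) = 1.0730 × 1.0560 = 1.13309.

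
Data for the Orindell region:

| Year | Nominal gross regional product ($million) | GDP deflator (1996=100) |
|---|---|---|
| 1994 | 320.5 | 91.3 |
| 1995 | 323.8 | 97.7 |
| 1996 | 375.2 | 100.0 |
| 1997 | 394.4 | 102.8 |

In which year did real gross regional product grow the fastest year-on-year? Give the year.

1996

1995: real = 323.8/0.977 = 331.42; growth vs 1994 (351.04) = -5.59%.
1996: real = 375.2/1.000 = 375.20; growth vs 1995 (331.42) = 13.21%.
1997: real = 394.4/1.028 = 383.66; growth vs 1996 (375.20) = 2.25%.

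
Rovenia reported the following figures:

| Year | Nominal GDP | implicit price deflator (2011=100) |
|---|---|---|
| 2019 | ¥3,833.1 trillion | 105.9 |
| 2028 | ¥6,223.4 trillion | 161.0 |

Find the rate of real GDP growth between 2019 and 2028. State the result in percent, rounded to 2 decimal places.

Real GDP 2019 = 3833.1 / 1.059 = 3619.55.
Real GDP 2028 = 6223.4 / 1.610 = 3865.47.
Real growth = 3865.47 / 3619.55 − 1 = 0.0679.

6.79%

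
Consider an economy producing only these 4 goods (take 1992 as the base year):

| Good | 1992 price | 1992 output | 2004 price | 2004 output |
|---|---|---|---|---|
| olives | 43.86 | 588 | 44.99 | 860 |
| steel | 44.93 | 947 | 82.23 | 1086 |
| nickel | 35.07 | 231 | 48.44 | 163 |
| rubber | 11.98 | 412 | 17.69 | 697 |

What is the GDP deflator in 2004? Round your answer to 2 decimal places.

Nominal GDP 2004 = 44.99·860 + 82.23·1086 + 48.44·163 + 17.69·697 = 148218.83.
Real GDP 2004 (at 1992 prices) = 43.86·860 + 44.93·1086 + 35.07·163 + 11.98·697 = 100580.05.
Deflator = Nominal/Real × 100 = 148218.83/100580.05 × 100 = 147.364.

147.36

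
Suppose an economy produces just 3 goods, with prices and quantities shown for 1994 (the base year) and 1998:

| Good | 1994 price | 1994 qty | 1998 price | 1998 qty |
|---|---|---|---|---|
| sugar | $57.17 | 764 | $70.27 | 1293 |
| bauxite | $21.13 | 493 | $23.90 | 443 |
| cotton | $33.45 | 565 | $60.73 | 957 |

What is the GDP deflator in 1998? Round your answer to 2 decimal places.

138.40

Nominal GDP 1998 = 70.27·1293 + 23.90·443 + 60.73·957 = 159565.42.
Real GDP 1998 (at 1994 prices) = 57.17·1293 + 21.13·443 + 33.45·957 = 115293.05.
Deflator = Nominal/Real × 100 = 159565.42/115293.05 × 100 = 138.400.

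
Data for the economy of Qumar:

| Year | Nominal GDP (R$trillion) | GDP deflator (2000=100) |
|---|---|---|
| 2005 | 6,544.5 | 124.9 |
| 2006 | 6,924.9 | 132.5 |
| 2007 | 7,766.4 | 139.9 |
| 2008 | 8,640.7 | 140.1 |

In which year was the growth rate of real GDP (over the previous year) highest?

2006: real = 6924.9/1.325 = 5226.34; growth vs 2005 (5239.79) = -0.26%.
2007: real = 7766.4/1.399 = 5551.39; growth vs 2006 (5226.34) = 6.22%.
2008: real = 8640.7/1.401 = 6167.52; growth vs 2007 (5551.39) = 11.10%.

2008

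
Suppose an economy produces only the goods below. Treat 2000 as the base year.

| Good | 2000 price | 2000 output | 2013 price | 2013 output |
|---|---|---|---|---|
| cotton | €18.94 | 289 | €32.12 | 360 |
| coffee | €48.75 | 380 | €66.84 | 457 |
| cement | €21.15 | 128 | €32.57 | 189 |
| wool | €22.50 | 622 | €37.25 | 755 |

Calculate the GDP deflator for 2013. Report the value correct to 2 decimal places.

Nominal GDP 2013 = 32.12·360 + 66.84·457 + 32.57·189 + 37.25·755 = 76388.56.
Real GDP 2013 (at 2000 prices) = 18.94·360 + 48.75·457 + 21.15·189 + 22.50·755 = 50082.00.
Deflator = Nominal/Real × 100 = 76388.56/50082.00 × 100 = 152.527.

152.53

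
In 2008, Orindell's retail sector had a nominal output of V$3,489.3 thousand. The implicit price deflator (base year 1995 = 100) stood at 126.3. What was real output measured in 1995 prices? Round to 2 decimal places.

V$2,762.71 thousand

Real output = Nominal / (implicit price deflator/100) = 3489.3 / 1.263 = 2762.71.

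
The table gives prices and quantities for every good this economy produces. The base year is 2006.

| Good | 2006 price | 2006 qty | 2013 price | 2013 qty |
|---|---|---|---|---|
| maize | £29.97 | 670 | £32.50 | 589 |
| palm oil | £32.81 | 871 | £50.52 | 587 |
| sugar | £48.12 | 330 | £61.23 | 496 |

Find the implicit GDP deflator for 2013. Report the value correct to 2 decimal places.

Nominal GDP 2013 = 32.50·589 + 50.52·587 + 61.23·496 = 79167.82.
Real GDP 2013 (at 2006 prices) = 29.97·589 + 32.81·587 + 48.12·496 = 60779.32.
Deflator = Nominal/Real × 100 = 79167.82/60779.32 × 100 = 130.255.

130.25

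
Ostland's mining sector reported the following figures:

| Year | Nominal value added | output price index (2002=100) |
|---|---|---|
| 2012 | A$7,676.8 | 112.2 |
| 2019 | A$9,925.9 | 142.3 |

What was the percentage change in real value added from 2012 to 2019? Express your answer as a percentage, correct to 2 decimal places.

1.95%

Real value added 2012 = 7676.8 / 1.122 = 6842.07.
Real value added 2019 = 9925.9 / 1.423 = 6975.33.
Real growth = 6975.33 / 6842.07 − 1 = 0.0195.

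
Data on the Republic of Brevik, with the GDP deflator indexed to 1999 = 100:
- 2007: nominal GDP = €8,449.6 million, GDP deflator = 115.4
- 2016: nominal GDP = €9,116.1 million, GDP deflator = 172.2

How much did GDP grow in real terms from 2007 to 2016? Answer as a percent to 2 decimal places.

Real GDP 2007 = 8449.6 / 1.154 = 7322.01.
Real GDP 2016 = 9116.1 / 1.722 = 5293.90.
Real growth = 5293.90 / 7322.01 − 1 = -0.2770.

-27.70%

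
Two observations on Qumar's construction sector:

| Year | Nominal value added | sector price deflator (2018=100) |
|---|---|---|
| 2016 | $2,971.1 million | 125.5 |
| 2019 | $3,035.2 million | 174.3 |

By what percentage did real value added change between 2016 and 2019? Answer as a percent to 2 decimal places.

-26.44%

Deflate each year: 2016 → 2971.1/1.255 = 2367.41; 2019 → 3035.2/1.743 = 1741.37.
So real value added changed by 1741.37/2367.41 − 1 = -0.2644, i.e. -26.44%.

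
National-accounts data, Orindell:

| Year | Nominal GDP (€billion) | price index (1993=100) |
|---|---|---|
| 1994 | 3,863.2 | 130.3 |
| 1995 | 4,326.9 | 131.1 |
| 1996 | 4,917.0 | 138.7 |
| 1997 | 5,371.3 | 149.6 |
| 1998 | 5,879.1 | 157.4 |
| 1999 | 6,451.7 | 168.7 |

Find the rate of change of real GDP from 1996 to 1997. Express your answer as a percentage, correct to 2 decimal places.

Real GDP 1996 = 4917.0/1.387 = 3545.06.
Real GDP 1997 = 5371.3/1.496 = 3590.44.
Change = 3590.44/3545.06 − 1 = 0.0128.

1.28%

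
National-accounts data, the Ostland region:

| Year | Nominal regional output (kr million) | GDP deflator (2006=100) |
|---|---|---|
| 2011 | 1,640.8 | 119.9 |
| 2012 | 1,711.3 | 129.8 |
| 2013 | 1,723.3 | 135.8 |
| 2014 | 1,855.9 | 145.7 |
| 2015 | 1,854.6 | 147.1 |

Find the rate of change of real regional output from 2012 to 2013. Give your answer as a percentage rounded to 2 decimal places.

Real regional output 2012 = 1711.3/1.298 = 1318.41.
Real regional output 2013 = 1723.3/1.358 = 1269.00.
Change = 1269.00/1318.41 − 1 = -0.0375.

-3.75%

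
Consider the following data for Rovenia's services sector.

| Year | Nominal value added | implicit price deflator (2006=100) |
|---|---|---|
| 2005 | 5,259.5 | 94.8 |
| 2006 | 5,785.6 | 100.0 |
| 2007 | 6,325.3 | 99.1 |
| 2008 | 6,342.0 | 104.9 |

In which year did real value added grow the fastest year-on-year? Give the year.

2007

2006: real = 5785.6/1.000 = 5785.60; growth vs 2005 (5548.00) = 4.28%.
2007: real = 6325.3/0.991 = 6382.74; growth vs 2006 (5785.60) = 10.32%.
2008: real = 6342.0/1.049 = 6045.76; growth vs 2007 (6382.74) = -5.28%.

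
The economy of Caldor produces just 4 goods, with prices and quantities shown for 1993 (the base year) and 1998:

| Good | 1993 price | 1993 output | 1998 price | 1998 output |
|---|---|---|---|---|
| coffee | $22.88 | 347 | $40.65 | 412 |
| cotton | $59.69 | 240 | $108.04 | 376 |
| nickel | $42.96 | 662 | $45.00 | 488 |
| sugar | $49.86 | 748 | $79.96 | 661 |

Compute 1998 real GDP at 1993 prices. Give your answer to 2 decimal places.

$85791.94

Real GDP 1998 = Σ (p_1993 × q_1998) = 22.88·412 + 59.69·376 + 42.96·488 + 49.86·661 = 85791.94.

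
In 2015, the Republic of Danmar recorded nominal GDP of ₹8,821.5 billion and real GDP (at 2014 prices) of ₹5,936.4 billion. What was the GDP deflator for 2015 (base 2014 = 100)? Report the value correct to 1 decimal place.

148.6

GDP deflator = (Nominal / Real) × 100 = 8821.5 / 5936.4 × 100 = 148.60.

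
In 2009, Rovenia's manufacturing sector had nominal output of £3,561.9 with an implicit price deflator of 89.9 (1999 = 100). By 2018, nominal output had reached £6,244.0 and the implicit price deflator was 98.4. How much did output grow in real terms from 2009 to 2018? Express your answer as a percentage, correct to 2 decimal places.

Real output 2009 = 3561.9 / 0.899 = 3962.07.
Real output 2018 = 6244.0 / 0.984 = 6345.53.
Real growth = 6345.53 / 3962.07 − 1 = 0.6016.

60.16%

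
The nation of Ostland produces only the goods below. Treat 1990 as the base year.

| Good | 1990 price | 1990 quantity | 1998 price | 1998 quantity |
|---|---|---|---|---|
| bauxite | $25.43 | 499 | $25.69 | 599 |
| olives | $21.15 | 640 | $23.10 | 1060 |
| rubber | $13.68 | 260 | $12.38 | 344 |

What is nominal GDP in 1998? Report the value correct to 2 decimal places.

Nominal GDP 1998 = Σ (p_1998 × q_1998) = 25.69·599 + 23.10·1060 + 12.38·344 = 44133.03.

$44133.03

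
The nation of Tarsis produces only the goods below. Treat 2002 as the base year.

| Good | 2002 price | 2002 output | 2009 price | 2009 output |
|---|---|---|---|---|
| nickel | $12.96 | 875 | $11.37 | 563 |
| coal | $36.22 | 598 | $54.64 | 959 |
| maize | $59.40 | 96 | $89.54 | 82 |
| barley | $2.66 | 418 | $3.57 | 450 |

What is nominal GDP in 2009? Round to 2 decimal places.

Nominal GDP 2009 = Σ (p_2009 × q_2009) = 11.37·563 + 54.64·959 + 89.54·82 + 3.57·450 = 67749.85.

$67749.85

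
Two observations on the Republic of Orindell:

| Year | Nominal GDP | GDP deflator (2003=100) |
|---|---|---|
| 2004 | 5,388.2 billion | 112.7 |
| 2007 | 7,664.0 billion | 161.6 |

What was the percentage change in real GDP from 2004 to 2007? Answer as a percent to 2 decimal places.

Real GDP 2004 = 5388.2 / 1.127 = 4781.01.
Real GDP 2007 = 7664.0 / 1.616 = 4742.57.
Real growth = 4742.57 / 4781.01 − 1 = -0.0080.

-0.80%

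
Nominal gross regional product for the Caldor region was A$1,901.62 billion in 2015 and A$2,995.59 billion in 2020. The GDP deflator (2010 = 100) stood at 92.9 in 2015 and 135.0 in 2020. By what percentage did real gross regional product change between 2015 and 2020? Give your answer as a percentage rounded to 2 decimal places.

Real gross regional product 2015 = 1901.62 / 0.929 = 2046.95.
Real gross regional product 2020 = 2995.59 / 1.350 = 2218.96.
Real growth = 2218.96 / 2046.95 − 1 = 0.0840.

8.40%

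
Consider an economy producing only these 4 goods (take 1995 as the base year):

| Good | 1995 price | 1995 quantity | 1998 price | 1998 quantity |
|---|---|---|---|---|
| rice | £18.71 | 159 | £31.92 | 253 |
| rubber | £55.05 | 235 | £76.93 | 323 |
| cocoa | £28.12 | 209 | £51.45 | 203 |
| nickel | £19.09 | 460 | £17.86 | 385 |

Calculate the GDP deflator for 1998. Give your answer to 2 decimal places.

Nominal GDP 1998 = 31.92·253 + 76.93·323 + 51.45·203 + 17.86·385 = 50244.60.
Real GDP 1998 (at 1995 prices) = 18.71·253 + 55.05·323 + 28.12·203 + 19.09·385 = 35572.79.
Deflator = Nominal/Real × 100 = 50244.60/35572.79 × 100 = 141.244.

141.24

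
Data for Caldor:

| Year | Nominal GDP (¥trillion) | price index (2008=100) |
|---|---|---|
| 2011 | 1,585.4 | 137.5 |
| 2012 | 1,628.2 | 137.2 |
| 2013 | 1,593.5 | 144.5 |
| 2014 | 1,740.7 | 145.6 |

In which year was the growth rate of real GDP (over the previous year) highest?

2014

2012: real = 1628.2/1.372 = 1186.73; growth vs 2011 (1153.02) = 2.92%.
2013: real = 1593.5/1.445 = 1102.77; growth vs 2012 (1186.73) = -7.07%.
2014: real = 1740.7/1.456 = 1195.54; growth vs 2013 (1102.77) = 8.41%.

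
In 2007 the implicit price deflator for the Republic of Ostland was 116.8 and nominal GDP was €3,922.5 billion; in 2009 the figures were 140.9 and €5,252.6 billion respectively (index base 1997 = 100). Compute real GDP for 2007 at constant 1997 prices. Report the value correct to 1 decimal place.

€3,358.3 billion

Real GDP = Nominal / (implicit price deflator/100) = 3922.5 / 1.168 = 3358.30.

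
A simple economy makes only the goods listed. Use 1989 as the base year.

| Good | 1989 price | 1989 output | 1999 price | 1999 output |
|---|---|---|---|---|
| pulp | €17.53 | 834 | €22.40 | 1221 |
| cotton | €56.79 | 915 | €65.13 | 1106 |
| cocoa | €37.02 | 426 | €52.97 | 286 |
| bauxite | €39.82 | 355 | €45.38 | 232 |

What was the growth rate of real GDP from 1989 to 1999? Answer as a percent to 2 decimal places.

Real GDP 1989 = Nominal GDP 1989 = 17.53·834 + 56.79·915 + 37.02·426 + 39.82·355 = 96489.49.
Real GDP 1999 (at 1989 prices) = 17.53·1221 + 56.79·1106 + 37.02·286 + 39.82·232 = 104039.83.
Real growth = 104039.83/96489.49 − 1 = 0.0783.

7.83%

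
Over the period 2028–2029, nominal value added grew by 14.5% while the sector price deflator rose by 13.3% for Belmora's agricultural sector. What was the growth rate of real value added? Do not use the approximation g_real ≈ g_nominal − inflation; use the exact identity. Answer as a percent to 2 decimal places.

1.06%

(1 + g_nom) = (1 + g_real)(1 + π), so g_real = 1.1450 / 1.1330 − 1 = 0.01059.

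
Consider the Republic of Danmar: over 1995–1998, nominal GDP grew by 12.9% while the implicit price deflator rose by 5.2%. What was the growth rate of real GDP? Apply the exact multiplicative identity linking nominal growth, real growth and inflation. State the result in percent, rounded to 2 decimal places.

(1 + g_nom) = (1 + g_real)(1 + π), so g_real = 1.1290 / 1.0520 − 1 = 0.07319.

7.32%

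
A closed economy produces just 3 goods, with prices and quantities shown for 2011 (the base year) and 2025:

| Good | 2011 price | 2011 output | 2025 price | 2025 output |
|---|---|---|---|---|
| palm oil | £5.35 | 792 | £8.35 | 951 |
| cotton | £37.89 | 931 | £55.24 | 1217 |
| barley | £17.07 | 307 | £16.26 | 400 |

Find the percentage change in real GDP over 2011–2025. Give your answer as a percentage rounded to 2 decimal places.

29.66%

Real GDP 2011 = Nominal GDP 2011 = 5.35·792 + 37.89·931 + 17.07·307 = 44753.28.
Real GDP 2025 (at 2011 prices) = 5.35·951 + 37.89·1217 + 17.07·400 = 58027.98.
Real growth = 58027.98/44753.28 − 1 = 0.2966.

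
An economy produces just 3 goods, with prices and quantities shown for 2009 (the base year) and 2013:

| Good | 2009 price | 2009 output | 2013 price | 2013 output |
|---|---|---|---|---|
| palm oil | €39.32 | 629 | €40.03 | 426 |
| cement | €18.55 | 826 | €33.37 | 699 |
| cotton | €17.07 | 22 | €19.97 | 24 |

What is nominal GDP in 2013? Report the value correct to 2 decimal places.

Nominal GDP 2013 = Σ (p_2013 × q_2013) = 40.03·426 + 33.37·699 + 19.97·24 = 40857.69.

€40857.69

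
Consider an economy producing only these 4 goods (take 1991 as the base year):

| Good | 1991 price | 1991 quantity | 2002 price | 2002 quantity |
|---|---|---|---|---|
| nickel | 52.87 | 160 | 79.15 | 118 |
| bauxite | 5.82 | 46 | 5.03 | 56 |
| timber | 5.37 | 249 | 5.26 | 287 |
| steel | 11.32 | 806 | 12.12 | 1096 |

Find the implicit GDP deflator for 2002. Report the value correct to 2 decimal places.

Nominal GDP 2002 = 79.15·118 + 5.03·56 + 5.26·287 + 12.12·1096 = 24414.52.
Real GDP 2002 (at 1991 prices) = 52.87·118 + 5.82·56 + 5.37·287 + 11.32·1096 = 20512.49.
Deflator = Nominal/Real × 100 = 24414.52/20512.49 × 100 = 119.023.

119.02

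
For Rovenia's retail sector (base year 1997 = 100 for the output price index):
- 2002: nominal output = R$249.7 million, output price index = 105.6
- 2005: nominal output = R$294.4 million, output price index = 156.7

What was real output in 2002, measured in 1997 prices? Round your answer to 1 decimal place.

R$236.5 million

Real output = Nominal / (output price index/100) = 249.7 / 1.056 = 236.46.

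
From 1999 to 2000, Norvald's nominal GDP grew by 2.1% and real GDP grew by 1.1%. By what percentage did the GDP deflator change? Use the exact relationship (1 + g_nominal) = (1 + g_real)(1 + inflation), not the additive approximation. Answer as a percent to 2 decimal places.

(1 + g_nom) = (1 + g_real)(1 + π), so π = 1.0210 / 1.0110 − 1 = 0.00989.

0.99%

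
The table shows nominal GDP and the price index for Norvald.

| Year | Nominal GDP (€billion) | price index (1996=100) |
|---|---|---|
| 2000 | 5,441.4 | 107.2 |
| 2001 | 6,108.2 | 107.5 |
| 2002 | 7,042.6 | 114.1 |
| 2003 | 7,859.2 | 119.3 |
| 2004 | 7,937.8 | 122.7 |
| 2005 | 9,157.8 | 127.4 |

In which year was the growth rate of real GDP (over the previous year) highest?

2001

2001: real = 6108.2/1.075 = 5682.05; growth vs 2000 (5075.93) = 11.94%.
2002: real = 7042.6/1.141 = 6172.30; growth vs 2001 (5682.05) = 8.63%.
2003: real = 7859.2/1.193 = 6587.76; growth vs 2002 (6172.30) = 6.73%.
2004: real = 7937.8/1.227 = 6469.27; growth vs 2003 (6587.76) = -1.80%.
2005: real = 9157.8/1.274 = 7188.23; growth vs 2004 (6469.27) = 11.11%.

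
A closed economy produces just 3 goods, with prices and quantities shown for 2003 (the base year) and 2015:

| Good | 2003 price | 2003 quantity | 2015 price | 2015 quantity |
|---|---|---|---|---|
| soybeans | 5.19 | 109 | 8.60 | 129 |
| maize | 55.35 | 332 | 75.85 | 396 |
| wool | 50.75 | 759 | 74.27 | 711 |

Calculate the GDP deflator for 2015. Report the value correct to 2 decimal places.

143.09

Nominal GDP 2015 = 8.60·129 + 75.85·396 + 74.27·711 = 83951.97.
Real GDP 2015 (at 2003 prices) = 5.19·129 + 55.35·396 + 50.75·711 = 58671.36.
Deflator = Nominal/Real × 100 = 83951.97/58671.36 × 100 = 143.089.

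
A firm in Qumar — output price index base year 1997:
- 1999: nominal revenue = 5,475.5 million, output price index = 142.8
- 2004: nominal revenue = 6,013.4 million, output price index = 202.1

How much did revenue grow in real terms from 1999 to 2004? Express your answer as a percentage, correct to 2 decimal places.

Real revenue 1999 = 5475.5 / 1.428 = 3834.38.
Real revenue 2004 = 6013.4 / 2.021 = 2975.46.
Real growth = 2975.46 / 3834.38 − 1 = -0.2240.

-22.40%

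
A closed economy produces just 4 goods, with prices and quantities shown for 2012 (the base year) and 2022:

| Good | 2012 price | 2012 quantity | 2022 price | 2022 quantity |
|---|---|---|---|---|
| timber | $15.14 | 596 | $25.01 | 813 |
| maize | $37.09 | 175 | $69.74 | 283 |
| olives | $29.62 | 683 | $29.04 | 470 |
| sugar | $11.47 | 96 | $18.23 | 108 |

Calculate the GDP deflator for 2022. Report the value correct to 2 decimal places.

146.68

Nominal GDP 2022 = 25.01·813 + 69.74·283 + 29.04·470 + 18.23·108 = 55687.19.
Real GDP 2022 (at 2012 prices) = 15.14·813 + 37.09·283 + 29.62·470 + 11.47·108 = 37965.45.
Deflator = Nominal/Real × 100 = 55687.19/37965.45 × 100 = 146.679.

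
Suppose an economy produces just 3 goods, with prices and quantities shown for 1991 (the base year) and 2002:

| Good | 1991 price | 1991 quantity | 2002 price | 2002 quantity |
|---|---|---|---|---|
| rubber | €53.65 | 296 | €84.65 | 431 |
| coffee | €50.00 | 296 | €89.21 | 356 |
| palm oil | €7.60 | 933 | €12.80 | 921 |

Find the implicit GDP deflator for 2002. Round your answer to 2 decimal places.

Nominal GDP 2002 = 84.65·431 + 89.21·356 + 12.80·921 = 80031.71.
Real GDP 2002 (at 1991 prices) = 53.65·431 + 50.00·356 + 7.60·921 = 47922.75.
Deflator = Nominal/Real × 100 = 80031.71/47922.75 × 100 = 167.001.

167.00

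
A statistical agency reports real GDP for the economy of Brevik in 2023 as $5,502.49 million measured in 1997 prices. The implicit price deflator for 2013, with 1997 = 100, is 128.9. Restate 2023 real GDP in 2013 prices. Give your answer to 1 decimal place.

Real GDP in 2013 prices = Real GDP in 1997 prices × (P_2013/P_1997) = 5502.49 × 1.289 = 7092.71.

$7,092.7 million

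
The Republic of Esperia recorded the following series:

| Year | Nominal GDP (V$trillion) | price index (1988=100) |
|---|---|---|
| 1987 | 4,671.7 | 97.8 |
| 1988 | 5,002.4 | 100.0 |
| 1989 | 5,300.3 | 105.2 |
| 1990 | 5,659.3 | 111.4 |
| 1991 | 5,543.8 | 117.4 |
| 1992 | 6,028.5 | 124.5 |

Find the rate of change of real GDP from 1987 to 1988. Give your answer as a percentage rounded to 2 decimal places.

Real GDP 1987 = 4671.7/0.978 = 4776.79.
Real GDP 1988 = 5002.4/1.000 = 5002.40.
Change = 5002.40/4776.79 − 1 = 0.0472.

4.72%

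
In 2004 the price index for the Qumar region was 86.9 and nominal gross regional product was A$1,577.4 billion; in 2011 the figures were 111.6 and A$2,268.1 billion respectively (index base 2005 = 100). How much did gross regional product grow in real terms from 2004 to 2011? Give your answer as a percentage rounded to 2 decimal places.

Deflate each year: 2004 → 1577.4/0.869 = 1815.19; 2011 → 2268.1/1.116 = 2032.35.
So real gross regional product changed by 2032.35/1815.19 − 1 = 0.1196, i.e. 11.96%.

11.96%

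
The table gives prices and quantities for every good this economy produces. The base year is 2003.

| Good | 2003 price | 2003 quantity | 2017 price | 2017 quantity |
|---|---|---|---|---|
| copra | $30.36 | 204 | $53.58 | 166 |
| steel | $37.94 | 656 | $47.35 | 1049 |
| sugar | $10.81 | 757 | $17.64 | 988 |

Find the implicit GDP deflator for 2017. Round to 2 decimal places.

Nominal GDP 2017 = 53.58·166 + 47.35·1049 + 17.64·988 = 75992.75.
Real GDP 2017 (at 2003 prices) = 30.36·166 + 37.94·1049 + 10.81·988 = 55519.10.
Deflator = Nominal/Real × 100 = 75992.75/55519.10 × 100 = 136.877.

136.88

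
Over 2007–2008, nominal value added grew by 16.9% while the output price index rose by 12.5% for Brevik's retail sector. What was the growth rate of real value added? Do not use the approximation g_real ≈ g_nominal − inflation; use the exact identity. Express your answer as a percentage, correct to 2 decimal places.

(1 + g_nom) = (1 + g_real)(1 + π), so g_real = 1.1690 / 1.1250 − 1 = 0.03911.

3.91%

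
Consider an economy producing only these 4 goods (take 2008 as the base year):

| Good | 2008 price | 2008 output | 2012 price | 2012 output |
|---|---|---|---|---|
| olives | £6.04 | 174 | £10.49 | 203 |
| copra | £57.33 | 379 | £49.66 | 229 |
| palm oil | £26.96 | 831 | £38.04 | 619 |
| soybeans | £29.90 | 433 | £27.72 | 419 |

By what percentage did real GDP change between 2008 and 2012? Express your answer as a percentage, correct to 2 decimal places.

Real GDP 2008 = Nominal GDP 2008 = 6.04·174 + 57.33·379 + 26.96·831 + 29.90·433 = 58129.49.
Real GDP 2012 (at 2008 prices) = 6.04·203 + 57.33·229 + 26.96·619 + 29.90·419 = 43571.03.
Real growth = 43571.03/58129.49 − 1 = -0.2504.

-25.04%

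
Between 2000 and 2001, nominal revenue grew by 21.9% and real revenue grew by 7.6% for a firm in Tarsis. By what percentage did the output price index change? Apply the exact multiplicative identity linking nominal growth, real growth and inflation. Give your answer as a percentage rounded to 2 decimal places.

13.29%

(1 + g_nom) = (1 + g_real)(1 + π), so π = 1.2190 / 1.0760 − 1 = 0.13290.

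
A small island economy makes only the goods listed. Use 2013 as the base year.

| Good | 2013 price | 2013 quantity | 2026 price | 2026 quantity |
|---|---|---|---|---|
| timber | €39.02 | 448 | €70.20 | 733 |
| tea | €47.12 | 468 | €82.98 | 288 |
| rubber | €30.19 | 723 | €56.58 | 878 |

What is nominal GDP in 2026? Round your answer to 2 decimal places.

€125032.08

Nominal GDP 2026 = Σ (p_2026 × q_2026) = 70.20·733 + 82.98·288 + 56.58·878 = 125032.08.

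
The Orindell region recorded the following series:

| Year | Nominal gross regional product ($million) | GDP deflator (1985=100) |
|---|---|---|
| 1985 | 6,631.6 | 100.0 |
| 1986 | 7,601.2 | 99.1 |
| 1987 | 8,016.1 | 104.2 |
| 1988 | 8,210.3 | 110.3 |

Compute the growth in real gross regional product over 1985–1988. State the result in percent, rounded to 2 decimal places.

Real gross regional product 1985 = 6631.6/1.000 = 6631.60.
Real gross regional product 1988 = 8210.3/1.103 = 7443.61.
Change = 7443.61/6631.60 − 1 = 0.1224.

12.24%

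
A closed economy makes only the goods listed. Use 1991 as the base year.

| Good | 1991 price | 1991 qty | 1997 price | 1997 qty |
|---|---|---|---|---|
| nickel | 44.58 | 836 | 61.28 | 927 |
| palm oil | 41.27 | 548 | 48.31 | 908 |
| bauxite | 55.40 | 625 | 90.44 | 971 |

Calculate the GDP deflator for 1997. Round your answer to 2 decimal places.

Nominal GDP 1997 = 61.28·927 + 48.31·908 + 90.44·971 = 188489.28.
Real GDP 1997 (at 1991 prices) = 44.58·927 + 41.27·908 + 55.40·971 = 132592.22.
Deflator = Nominal/Real × 100 = 188489.28/132592.22 × 100 = 142.157.

142.16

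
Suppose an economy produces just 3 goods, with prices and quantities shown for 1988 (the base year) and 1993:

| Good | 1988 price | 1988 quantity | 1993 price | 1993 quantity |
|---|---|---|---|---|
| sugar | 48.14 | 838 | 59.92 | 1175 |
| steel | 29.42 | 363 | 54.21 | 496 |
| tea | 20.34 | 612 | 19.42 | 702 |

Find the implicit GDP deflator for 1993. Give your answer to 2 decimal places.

Nominal GDP 1993 = 59.92·1175 + 54.21·496 + 19.42·702 = 110927.00.
Real GDP 1993 (at 1988 prices) = 48.14·1175 + 29.42·496 + 20.34·702 = 85435.50.
Deflator = Nominal/Real × 100 = 110927.00/85435.50 × 100 = 129.837.

129.84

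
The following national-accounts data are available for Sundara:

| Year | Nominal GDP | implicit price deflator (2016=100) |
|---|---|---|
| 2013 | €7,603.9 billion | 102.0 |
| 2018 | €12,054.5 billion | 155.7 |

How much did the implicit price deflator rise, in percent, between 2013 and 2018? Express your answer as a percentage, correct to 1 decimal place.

52.6%

Price-level change = 155.7 / 102.0 − 1 = 0.5265.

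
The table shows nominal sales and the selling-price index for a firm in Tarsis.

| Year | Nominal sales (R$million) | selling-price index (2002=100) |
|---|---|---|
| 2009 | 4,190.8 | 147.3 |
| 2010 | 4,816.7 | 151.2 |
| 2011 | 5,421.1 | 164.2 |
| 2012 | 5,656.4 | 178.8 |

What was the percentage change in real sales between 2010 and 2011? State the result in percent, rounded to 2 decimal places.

Real sales 2010 = 4816.7/1.512 = 3185.65.
Real sales 2011 = 5421.1/1.642 = 3301.52.
Change = 3301.52/3185.65 − 1 = 0.0364.

3.64%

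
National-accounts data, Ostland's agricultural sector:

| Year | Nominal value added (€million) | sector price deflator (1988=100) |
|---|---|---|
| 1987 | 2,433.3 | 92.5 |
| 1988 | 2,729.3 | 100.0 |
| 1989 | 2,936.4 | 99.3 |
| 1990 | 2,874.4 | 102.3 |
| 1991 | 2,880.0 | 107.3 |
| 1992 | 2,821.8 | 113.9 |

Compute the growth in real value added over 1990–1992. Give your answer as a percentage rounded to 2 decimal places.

-11.83%

Real value added 1990 = 2874.4/1.023 = 2809.78.
Real value added 1992 = 2821.8/1.139 = 2477.44.
Change = 2477.44/2809.78 − 1 = -0.1183.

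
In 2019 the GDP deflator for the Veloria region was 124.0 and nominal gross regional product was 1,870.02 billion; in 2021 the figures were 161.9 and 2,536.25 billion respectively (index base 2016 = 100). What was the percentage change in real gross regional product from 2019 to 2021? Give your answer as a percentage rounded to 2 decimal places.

3.88%

Real gross regional product 2019 = 1870.02 / 1.240 = 1508.08.
Real gross regional product 2021 = 2536.25 / 1.619 = 1566.55.
Real growth = 1566.55 / 1508.08 − 1 = 0.0388.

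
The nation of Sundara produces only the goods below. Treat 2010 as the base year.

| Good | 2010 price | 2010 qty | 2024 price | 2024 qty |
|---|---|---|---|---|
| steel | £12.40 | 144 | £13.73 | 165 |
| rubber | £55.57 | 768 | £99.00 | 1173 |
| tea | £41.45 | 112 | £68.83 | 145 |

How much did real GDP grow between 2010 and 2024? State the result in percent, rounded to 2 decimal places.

Real GDP 2010 = Nominal GDP 2010 = 12.40·144 + 55.57·768 + 41.45·112 = 49105.76.
Real GDP 2024 (at 2010 prices) = 12.40·165 + 55.57·1173 + 41.45·145 = 73239.86.
Real growth = 73239.86/49105.76 − 1 = 0.4915.

49.15%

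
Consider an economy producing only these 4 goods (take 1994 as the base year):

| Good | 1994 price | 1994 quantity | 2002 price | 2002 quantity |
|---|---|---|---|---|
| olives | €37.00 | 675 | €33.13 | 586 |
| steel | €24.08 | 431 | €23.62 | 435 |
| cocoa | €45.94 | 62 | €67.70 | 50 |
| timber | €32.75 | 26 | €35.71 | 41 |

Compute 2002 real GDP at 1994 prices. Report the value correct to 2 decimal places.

Real GDP 2002 = Σ (p_1994 × q_2002) = 37.00·586 + 24.08·435 + 45.94·50 + 32.75·41 = 35796.55.

€35796.55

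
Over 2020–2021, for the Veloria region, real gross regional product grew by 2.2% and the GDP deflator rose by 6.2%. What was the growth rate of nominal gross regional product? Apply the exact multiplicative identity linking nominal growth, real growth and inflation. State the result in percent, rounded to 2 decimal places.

(1 + g_nom) = (1 + g_real)(1 + π) = 1.0220 × 1.0620 = 1.08536.

8.54%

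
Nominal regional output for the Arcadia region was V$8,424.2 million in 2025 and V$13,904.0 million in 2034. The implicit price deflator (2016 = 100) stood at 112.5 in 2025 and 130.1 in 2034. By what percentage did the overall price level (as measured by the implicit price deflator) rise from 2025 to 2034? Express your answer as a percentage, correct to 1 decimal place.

15.6%

Price-level change = 130.1 / 112.5 − 1 = 0.1564.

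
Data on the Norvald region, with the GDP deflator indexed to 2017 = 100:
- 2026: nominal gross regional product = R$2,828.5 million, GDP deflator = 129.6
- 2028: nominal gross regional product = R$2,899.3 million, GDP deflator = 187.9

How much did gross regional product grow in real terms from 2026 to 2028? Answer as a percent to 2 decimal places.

-29.30%

Real gross regional product 2026 = 2828.5 / 1.296 = 2182.48.
Real gross regional product 2028 = 2899.3 / 1.879 = 1543.00.
Real growth = 1543.00 / 2182.48 − 1 = -0.2930.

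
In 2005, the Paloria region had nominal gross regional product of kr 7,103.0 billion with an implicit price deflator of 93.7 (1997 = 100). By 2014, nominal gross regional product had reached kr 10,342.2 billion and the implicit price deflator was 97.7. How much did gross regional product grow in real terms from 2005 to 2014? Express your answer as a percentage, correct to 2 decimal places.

Real gross regional product 2005 = 7103.0 / 0.937 = 7580.58.
Real gross regional product 2014 = 10342.2 / 0.977 = 10585.67.
Real growth = 10585.67 / 7580.58 − 1 = 0.3964.

39.64%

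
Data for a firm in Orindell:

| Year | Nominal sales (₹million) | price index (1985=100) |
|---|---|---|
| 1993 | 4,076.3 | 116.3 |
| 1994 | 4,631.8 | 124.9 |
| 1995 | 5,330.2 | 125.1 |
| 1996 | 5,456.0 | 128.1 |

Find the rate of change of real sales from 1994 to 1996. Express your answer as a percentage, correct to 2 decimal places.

Real sales 1994 = 4631.8/1.249 = 3708.41.
Real sales 1996 = 5456.0/1.281 = 4259.17.
Change = 4259.17/3708.41 − 1 = 0.1485.

14.85%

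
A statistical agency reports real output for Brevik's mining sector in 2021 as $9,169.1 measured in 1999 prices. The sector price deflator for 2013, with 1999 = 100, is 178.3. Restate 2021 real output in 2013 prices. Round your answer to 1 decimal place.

Real output in 2013 prices = Real output in 1999 prices × (P_2013/P_1999) = 9169.1 × 1.783 = 16348.51.

$16,348.5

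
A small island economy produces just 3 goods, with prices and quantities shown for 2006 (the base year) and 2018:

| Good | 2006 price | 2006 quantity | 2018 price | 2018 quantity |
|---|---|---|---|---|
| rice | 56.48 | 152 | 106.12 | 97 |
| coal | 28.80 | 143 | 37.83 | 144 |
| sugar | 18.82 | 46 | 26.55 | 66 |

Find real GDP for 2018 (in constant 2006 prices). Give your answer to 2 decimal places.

Real GDP 2018 = Σ (p_2006 × q_2018) = 56.48·97 + 28.80·144 + 18.82·66 = 10867.88.

10867.88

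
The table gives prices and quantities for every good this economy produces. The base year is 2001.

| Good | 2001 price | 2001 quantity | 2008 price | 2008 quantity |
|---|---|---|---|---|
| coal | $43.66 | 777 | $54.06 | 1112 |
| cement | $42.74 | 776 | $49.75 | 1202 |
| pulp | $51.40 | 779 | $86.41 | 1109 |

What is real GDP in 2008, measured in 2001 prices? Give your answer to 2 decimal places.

Real GDP 2008 = Σ (p_2001 × q_2008) = 43.66·1112 + 42.74·1202 + 51.40·1109 = 156926.00.

$156926.00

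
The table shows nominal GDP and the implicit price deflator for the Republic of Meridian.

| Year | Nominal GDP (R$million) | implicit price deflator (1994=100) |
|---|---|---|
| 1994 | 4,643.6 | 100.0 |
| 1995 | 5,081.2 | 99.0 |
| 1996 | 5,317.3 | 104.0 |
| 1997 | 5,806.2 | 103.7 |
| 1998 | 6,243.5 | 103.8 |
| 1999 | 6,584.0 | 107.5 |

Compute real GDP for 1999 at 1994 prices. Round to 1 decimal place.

R$6,124.7 million

Real GDP 1999 = 6584.0 / 1.075 = 6124.65.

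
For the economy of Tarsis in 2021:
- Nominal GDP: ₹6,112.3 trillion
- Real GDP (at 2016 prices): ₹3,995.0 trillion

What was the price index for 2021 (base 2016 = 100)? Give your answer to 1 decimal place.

price index = (Nominal / Real) × 100 = 6112.3 / 3995.0 × 100 = 153.00.

153.0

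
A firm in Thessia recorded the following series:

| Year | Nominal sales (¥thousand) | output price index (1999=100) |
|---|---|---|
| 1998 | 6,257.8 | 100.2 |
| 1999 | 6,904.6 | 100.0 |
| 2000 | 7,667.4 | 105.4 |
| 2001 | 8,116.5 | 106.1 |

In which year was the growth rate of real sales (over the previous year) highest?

1999

1999: real = 6904.6/1.000 = 6904.60; growth vs 1998 (6245.31) = 10.56%.
2000: real = 7667.4/1.054 = 7274.57; growth vs 1999 (6904.60) = 5.36%.
2001: real = 8116.5/1.061 = 7649.86; growth vs 2000 (7274.57) = 5.16%.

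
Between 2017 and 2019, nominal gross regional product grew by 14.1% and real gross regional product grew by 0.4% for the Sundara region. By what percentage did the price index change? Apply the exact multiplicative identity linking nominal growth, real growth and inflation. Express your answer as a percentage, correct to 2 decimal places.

13.65%

(1 + g_nom) = (1 + g_real)(1 + π), so π = 1.1410 / 1.0040 − 1 = 0.13645.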